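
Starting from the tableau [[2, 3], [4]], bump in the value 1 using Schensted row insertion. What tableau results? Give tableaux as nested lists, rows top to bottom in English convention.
In row 1, 1 replaces 2 (the leftmost entry greater than 1); 2 is bumped to row 2. In row 2, 2 replaces 4 (the leftmost entry greater than 2); 4 is bumped to row 3. 4 starts a new row 3. The new tableau is [[1, 3], [2], [4]].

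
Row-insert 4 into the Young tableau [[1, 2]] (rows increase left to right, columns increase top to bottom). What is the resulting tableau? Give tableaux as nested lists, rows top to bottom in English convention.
4 is larger than every entry of row 1, so it is appended to row 1. The new tableau is [[1, 2, 4]].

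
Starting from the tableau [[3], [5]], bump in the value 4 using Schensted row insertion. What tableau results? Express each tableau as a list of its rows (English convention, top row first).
4 is larger than every entry of row 1, so it is appended to row 1. The new tableau is [[3, 4], [5]].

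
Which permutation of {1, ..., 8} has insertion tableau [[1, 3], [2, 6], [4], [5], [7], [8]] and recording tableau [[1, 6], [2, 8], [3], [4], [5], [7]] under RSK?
8 7 5 4 2 6 1 3

Reverse RSK: for i = n, n-1, ..., 1, locate i in Q, remove the corresponding corner cell from P, and reverse-bump its entry up through P; the value ejected from row 1 is w(i).

So w = 8 7 5 4 2 6 1 3.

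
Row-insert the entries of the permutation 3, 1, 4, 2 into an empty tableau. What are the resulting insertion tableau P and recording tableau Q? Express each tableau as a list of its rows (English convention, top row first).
P = [[1, 2], [3, 4]], Q = [[1, 3], [2, 4]]

Insert each entry of the permutation into P by Schensted row insertion, recording in Q the position of each new cell.

Insert 3: appended to row 1. P = [[3]].
Insert 1: 1 bumps 3 from row 1; 3 starts row 2. P = [[1], [3]].
Insert 4: appended to row 1. P = [[1, 4], [3]].
Insert 2: 2 bumps 4 from row 1; 4 appends to row 2. P = [[1, 2], [3, 4]].

So P = [[1, 2], [3, 4]], Q = [[1, 3], [2, 4]].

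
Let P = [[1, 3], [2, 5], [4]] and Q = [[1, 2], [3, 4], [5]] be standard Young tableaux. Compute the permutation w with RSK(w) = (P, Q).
Reverse RSK: for i = n, n-1, ..., 1, locate i in Q, remove the corresponding corner cell from P, and reverse-bump its entry up through P; the value ejected from row 1 is w(i).

So w = 4 5 2 3 1.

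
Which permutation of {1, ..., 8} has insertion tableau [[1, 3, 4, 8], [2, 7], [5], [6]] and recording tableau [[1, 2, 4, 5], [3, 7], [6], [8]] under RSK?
Reverse RSK: for i = n, n-1, ..., 1, locate i in Q, remove the corresponding corner cell from P, and reverse-bump its entry up through P; the value ejected from row 1 is w(i).

So w = 2 6 5 7 8 3 4 1.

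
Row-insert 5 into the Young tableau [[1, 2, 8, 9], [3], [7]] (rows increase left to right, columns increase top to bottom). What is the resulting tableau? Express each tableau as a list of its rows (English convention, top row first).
In row 1, 5 replaces 8 (the leftmost entry greater than 5); 8 is bumped to row 2. 8 is appended to row 2. The new tableau is [[1, 2, 5, 9], [3, 8], [7]].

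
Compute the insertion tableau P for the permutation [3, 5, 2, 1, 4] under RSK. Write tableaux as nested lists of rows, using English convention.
P = [[1, 4], [2, 5], [3]]

After inserting 3: P = [[3]].
After inserting 5: P = [[3, 5]].
After inserting 2: P = [[2, 5], [3]].
After inserting 1: P = [[1, 5], [2], [3]].
After inserting 4: P = [[1, 4], [2, 5], [3]].

So P = [[1, 4], [2, 5], [3]].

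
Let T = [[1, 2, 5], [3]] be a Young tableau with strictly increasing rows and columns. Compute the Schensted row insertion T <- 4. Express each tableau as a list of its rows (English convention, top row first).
[[1, 2, 4], [3, 5]]

In row 1, 4 replaces 5 (the leftmost entry greater than 4); 5 is bumped to row 2. 5 is appended to row 2. The new tableau is [[1, 2, 4], [3, 5]].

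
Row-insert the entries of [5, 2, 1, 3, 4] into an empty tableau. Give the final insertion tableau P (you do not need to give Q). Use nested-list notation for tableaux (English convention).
Insert 5: appended to row 1. P = [[5]].
Insert 2: 2 bumps 5 from row 1; 5 starts row 2. P = [[2], [5]].
Insert 1: 1 bumps 2 from row 1; 2 bumps 5 from row 2; 5 starts row 3. P = [[1], [2], [5]].
Insert 3: appended to row 1. P = [[1, 3], [2], [5]].
Insert 4: appended to row 1. P = [[1, 3, 4], [2], [5]].

So P = [[1, 3, 4], [2], [5]].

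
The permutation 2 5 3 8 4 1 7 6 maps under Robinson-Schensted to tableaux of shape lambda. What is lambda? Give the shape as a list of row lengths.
[4, 2, 2]

RSK row insertion gives P = [[1, 3, 4, 6], [2, 7], [5, 8]], which has shape [4, 2, 2].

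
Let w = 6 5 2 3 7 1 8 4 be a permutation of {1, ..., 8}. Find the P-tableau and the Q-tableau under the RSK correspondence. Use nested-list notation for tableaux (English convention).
P = [[1, 3, 4, 8], [2, 7], [5], [6]], Q = [[1, 4, 5, 7], [2, 8], [3], [6]]

Insert each entry of the permutation into P by Schensted row insertion, recording in Q the position of each new cell.

After inserting 6: P = [[6]].
After inserting 5: P = [[5], [6]].
After inserting 2: P = [[2], [5], [6]].
After inserting 3: P = [[2, 3], [5], [6]].
After inserting 7: P = [[2, 3, 7], [5], [6]].
After inserting 1: P = [[1, 3, 7], [2], [5], [6]].
After inserting 8: P = [[1, 3, 7, 8], [2], [5], [6]].
After inserting 4: P = [[1, 3, 4, 8], [2, 7], [5], [6]].

So P = [[1, 3, 4, 8], [2, 7], [5], [6]], Q = [[1, 4, 5, 7], [2, 8], [3], [6]].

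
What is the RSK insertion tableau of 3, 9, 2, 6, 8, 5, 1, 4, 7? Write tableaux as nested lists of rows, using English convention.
P = [[1, 4, 7], [2, 5, 8], [3, 6], [9]]

After inserting 3: P = [[3]].
After inserting 9: P = [[3, 9]].
After inserting 2: P = [[2, 9], [3]].
After inserting 6: P = [[2, 6], [3, 9]].
After inserting 8: P = [[2, 6, 8], [3, 9]].
After inserting 5: P = [[2, 5, 8], [3, 6], [9]].
After inserting 1: P = [[1, 5, 8], [2, 6], [3], [9]].
After inserting 4: P = [[1, 4, 8], [2, 5], [3, 6], [9]].
After inserting 7: P = [[1, 4, 7], [2, 5, 8], [3, 6], [9]].

So P = [[1, 4, 7], [2, 5, 8], [3, 6], [9]].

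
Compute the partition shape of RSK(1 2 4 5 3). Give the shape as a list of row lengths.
[4, 1]

Row-insert each entry into an empty tableau.

After inserting 1: P = [[1]].
After inserting 2: P = [[1, 2]].
After inserting 4: P = [[1, 2, 4]].
After inserting 5: P = [[1, 2, 4, 5]].
After inserting 3: P = [[1, 2, 3, 5], [4]].

The final insertion tableau P = [[1, 2, 3, 5], [4]] has shape [4, 1].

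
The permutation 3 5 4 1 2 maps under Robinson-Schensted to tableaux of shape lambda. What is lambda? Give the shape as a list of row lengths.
RSK row insertion gives P = [[1, 2], [3, 4], [5]], which has shape [2, 2, 1].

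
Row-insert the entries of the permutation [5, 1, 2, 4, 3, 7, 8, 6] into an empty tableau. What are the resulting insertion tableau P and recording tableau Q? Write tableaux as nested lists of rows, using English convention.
Insert each entry of the permutation into P by Schensted row insertion, recording in Q the position of each new cell.

Insert 5: appended to row 1. P = [[5]].
Insert 1: 1 bumps 5 from row 1; 5 starts row 2. P = [[1], [5]].
Insert 2: appended to row 1. P = [[1, 2], [5]].
Insert 4: appended to row 1. P = [[1, 2, 4], [5]].
Insert 3: 3 bumps 4 from row 1; 4 bumps 5 from row 2; 5 starts row 3. P = [[1, 2, 3], [4], [5]].
Insert 7: appended to row 1. P = [[1, 2, 3, 7], [4], [5]].
Insert 8: appended to row 1. P = [[1, 2, 3, 7, 8], [4], [5]].
Insert 6: 6 bumps 7 from row 1; 7 appends to row 2. P = [[1, 2, 3, 6, 8], [4, 7], [5]].

So P = [[1, 2, 3, 6, 8], [4, 7], [5]], Q = [[1, 3, 4, 6, 7], [2, 8], [5]].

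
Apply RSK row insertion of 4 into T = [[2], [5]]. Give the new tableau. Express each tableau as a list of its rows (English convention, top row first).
[[2, 4], [5]]

4 is larger than every entry of row 1, so it is appended to row 1. The new tableau is [[2, 4], [5]].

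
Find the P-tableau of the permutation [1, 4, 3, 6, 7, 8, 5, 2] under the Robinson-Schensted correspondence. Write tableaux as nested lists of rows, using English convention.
P = [[1, 2, 5, 7, 8], [3, 6], [4]]

Insert 1: appended to row 1. P = [[1]].
Insert 4: appended to row 1. P = [[1, 4]].
Insert 3: 3 bumps 4 from row 1; 4 starts row 2. P = [[1, 3], [4]].
Insert 6: appended to row 1. P = [[1, 3, 6], [4]].
Insert 7: appended to row 1. P = [[1, 3, 6, 7], [4]].
Insert 8: appended to row 1. P = [[1, 3, 6, 7, 8], [4]].
Insert 5: 5 bumps 6 from row 1; 6 appends to row 2. P = [[1, 3, 5, 7, 8], [4, 6]].
Insert 2: 2 bumps 3 from row 1; 3 bumps 4 from row 2; 4 starts row 3. P = [[1, 2, 5, 7, 8], [3, 6], [4]].

So P = [[1, 2, 5, 7, 8], [3, 6], [4]].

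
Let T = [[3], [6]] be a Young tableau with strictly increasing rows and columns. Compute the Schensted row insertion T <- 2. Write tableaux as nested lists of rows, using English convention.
[[2], [3], [6]]

In row 1, 2 replaces 3 (the leftmost entry greater than 2); 3 is bumped to row 2. In row 2, 3 replaces 6 (the leftmost entry greater than 3); 6 is bumped to row 3. 6 starts a new row 3. The new tableau is [[2], [3], [6]].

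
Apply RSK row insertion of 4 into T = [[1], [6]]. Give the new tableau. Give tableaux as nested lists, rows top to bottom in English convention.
[[1, 4], [6]]

4 is larger than every entry of row 1, so it is appended to row 1. The new tableau is [[1, 4], [6]].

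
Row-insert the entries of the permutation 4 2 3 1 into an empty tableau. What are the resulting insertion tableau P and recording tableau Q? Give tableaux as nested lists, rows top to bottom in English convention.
Insert each entry of the permutation into P by Schensted row insertion, recording in Q the position of each new cell.

Insert 4: appended to row 1. P = [[4]].
Insert 2: 2 bumps 4 from row 1; 4 starts row 2. P = [[2], [4]].
Insert 3: appended to row 1. P = [[2, 3], [4]].
Insert 1: 1 bumps 2 from row 1; 2 bumps 4 from row 2; 4 starts row 3. P = [[1, 3], [2], [4]].

So P = [[1, 3], [2], [4]], Q = [[1, 3], [2], [4]].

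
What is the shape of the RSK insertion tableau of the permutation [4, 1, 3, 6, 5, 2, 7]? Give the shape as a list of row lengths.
RSK row insertion gives P = [[1, 2, 5, 7], [3, 6], [4]], which has shape [4, 2, 1].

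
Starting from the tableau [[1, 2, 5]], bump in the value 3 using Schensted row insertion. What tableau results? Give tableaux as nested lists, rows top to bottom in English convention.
In row 1, 3 replaces 5 (the leftmost entry greater than 3); 5 is bumped to row 2. 5 starts a new row 2. The new tableau is [[1, 2, 3], [5]].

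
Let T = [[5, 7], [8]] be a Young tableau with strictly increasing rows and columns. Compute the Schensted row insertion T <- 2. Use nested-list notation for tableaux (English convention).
In row 1, 2 replaces 5 (the leftmost entry greater than 2); 5 is bumped to row 2. In row 2, 5 replaces 8 (the leftmost entry greater than 5); 8 is bumped to row 3. 8 starts a new row 3. The new tableau is [[2, 7], [5], [8]].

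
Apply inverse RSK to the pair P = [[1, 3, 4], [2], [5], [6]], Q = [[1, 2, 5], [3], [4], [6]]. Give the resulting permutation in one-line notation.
2 6 5 3 4 1

Reverse the RSK construction: for i from n down to 1, find the cell of Q containing i, remove the entry at that cell from P, and reverse-bump it up through P; the value ejected from row 1 is w(i).

Step i=6: Q has 6 at row 4, column 1; remove 6 from row 4 of P and reverse-bump: 6 enters row 3 and ejects 5; 5 enters row 2 and ejects 2; 2 enters row 1 and ejects 1. So w(6) = 1. P is now [[2, 3, 4], [5], [6]].
Step i=5: Q has 5 at row 1, column 3; remove that cell from P, ejecting 4. So w(5) = 4. P is now [[2, 3], [5], [6]].
Step i=4: Q has 4 at row 3, column 1; remove 6 from row 3 of P and reverse-bump: 6 enters row 2 and ejects 5; 5 enters row 1 and ejects 3. So w(4) = 3. P is now [[2, 5], [6]].
Step i=3: Q has 3 at row 2, column 1; remove 6 from row 2 of P and reverse-bump: 6 enters row 1 and ejects 5. So w(3) = 5. P is now [[2, 6]].
Step i=2: Q has 2 at row 1, column 2; remove that cell from P, ejecting 6. So w(2) = 6. P is now [[2]].
Step i=1: Q has 1 at row 1, column 1; remove that cell from P, ejecting 2. So w(1) = 2. P is now [].

So w = 2 6 5 3 4 1.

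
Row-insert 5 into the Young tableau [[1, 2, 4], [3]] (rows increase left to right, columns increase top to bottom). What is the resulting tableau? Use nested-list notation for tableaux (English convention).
5 is larger than every entry of row 1, so it is appended to row 1. The new tableau is [[1, 2, 4, 5], [3]].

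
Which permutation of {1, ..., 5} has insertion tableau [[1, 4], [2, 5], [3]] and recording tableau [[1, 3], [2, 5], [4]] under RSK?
Reverse RSK: for i = n, n-1, ..., 1, locate i in Q, remove the corresponding corner cell from P, and reverse-bump its entry up through P; the value ejected from row 1 is w(i).

So w = 3 2 5 1 4.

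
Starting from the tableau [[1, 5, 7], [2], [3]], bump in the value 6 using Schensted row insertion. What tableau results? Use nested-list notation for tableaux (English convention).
[[1, 5, 6], [2, 7], [3]]

In row 1, 6 replaces 7 (the leftmost entry greater than 6); 7 is bumped to row 2. 7 is appended to row 2. The new tableau is [[1, 5, 6], [2, 7], [3]].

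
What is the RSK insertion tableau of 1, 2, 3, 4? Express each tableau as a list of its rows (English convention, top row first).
Insert 1: appended to row 1. P = [[1]].
Insert 2: appended to row 1. P = [[1, 2]].
Insert 3: appended to row 1. P = [[1, 2, 3]].
Insert 4: appended to row 1. P = [[1, 2, 3, 4]].

So P = [[1, 2, 3, 4]].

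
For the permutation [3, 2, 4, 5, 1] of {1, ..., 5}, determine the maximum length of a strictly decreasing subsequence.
3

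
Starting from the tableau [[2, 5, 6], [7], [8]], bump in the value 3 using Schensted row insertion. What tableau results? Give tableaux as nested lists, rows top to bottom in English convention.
[[2, 3, 6], [5], [7], [8]]

In row 1, 3 replaces 5 (the leftmost entry greater than 3); 5 is bumped to row 2. In row 2, 5 replaces 7 (the leftmost entry greater than 5); 7 is bumped to row 3. In row 3, 7 replaces 8 (the leftmost entry greater than 7); 8 is bumped to row 4. 8 starts a new row 4. The new tableau is [[2, 3, 6], [5], [7], [8]].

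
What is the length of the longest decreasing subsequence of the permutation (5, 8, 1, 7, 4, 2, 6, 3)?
4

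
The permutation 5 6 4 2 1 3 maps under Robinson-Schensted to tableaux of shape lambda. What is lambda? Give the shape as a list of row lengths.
Row-insert each entry into an empty tableau.

After inserting 5: P = [[5]].
After inserting 6: P = [[5, 6]].
After inserting 4: P = [[4, 6], [5]].
After inserting 2: P = [[2, 6], [4], [5]].
After inserting 1: P = [[1, 6], [2], [4], [5]].
After inserting 3: P = [[1, 3], [2, 6], [4], [5]].

The final insertion tableau P = [[1, 3], [2, 6], [4], [5]] has shape [2, 2, 1, 1].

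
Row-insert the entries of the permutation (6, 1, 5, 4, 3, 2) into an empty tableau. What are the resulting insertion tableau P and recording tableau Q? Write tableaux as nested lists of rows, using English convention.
P = [[1, 2], [3], [4], [5], [6]], Q = [[1, 3], [2], [4], [5], [6]]

Insert each entry of the permutation into P by Schensted row insertion, recording in Q the position of each new cell.

Insert 6: appended to row 1. P = [[6]].
Insert 1: 1 bumps 6 from row 1; 6 starts row 2. P = [[1], [6]].
Insert 5: appended to row 1. P = [[1, 5], [6]].
Insert 4: 4 bumps 5 from row 1; 5 bumps 6 from row 2; 6 starts row 3. P = [[1, 4], [5], [6]].
Insert 3: 3 bumps 4 from row 1; 4 bumps 5 from row 2; 5 bumps 6 from row 3; 6 starts row 4. P = [[1, 3], [4], [5], [6]].
Insert 2: 2 bumps 3 from row 1; 3 bumps 4 from row 2; 4 bumps 5 from row 3; 5 bumps 6 from row 4; 6 starts row 5. P = [[1, 2], [3], [4], [5], [6]].

So P = [[1, 2], [3], [4], [5], [6]], Q = [[1, 3], [2], [4], [5], [6]].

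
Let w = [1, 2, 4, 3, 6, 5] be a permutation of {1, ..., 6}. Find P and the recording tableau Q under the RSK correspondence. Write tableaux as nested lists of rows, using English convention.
Insert each entry of the permutation into P by Schensted row insertion, recording in Q the position of each new cell.

Insert 1: appended to row 1. P = [[1]].
Insert 2: appended to row 1. P = [[1, 2]].
Insert 4: appended to row 1. P = [[1, 2, 4]].
Insert 3: 3 bumps 4 from row 1; 4 starts row 2. P = [[1, 2, 3], [4]].
Insert 6: appended to row 1. P = [[1, 2, 3, 6], [4]].
Insert 5: 5 bumps 6 from row 1; 6 appends to row 2. P = [[1, 2, 3, 5], [4, 6]].

So P = [[1, 2, 3, 5], [4, 6]], Q = [[1, 2, 3, 5], [4, 6]].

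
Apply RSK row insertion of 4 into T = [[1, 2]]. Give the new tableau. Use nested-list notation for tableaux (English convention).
4 is larger than every entry of row 1, so it is appended to row 1. The new tableau is [[1, 2, 4]].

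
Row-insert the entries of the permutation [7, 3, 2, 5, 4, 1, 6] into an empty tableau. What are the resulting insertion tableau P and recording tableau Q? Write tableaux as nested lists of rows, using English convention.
Insert each entry of the permutation into P by Schensted row insertion, recording in Q the position of each new cell.

Insert 7: appended to row 1. P = [[7]], Q = [[1]].
Insert 3: 3 bumps 7 from row 1; 7 starts row 2. P = [[3], [7]], Q = [[1], [2]].
Insert 2: 2 bumps 3 from row 1; 3 bumps 7 from row 2; 7 starts row 3. P = [[2], [3], [7]], Q = [[1], [2], [3]].
Insert 5: appended to row 1. P = [[2, 5], [3], [7]], Q = [[1, 4], [2], [3]].
Insert 4: 4 bumps 5 from row 1; 5 appends to row 2. P = [[2, 4], [3, 5], [7]], Q = [[1, 4], [2, 5], [3]].
Insert 1: 1 bumps 2 from row 1; 2 bumps 3 from row 2; 3 bumps 7 from row 3; 7 starts row 4. P = [[1, 4], [2, 5], [3], [7]], Q = [[1, 4], [2, 5], [3], [6]].
Insert 6: appended to row 1. P = [[1, 4, 6], [2, 5], [3], [7]], Q = [[1, 4, 7], [2, 5], [3], [6]].

So P = [[1, 4, 6], [2, 5], [3], [7]], Q = [[1, 4, 7], [2, 5], [3], [6]].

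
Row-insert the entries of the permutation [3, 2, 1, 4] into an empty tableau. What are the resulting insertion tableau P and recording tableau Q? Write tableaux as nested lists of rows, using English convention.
P = [[1, 4], [2], [3]], Q = [[1, 4], [2], [3]]

Insert each entry of the permutation into P by Schensted row insertion, recording in Q the position of each new cell.

Insert 3: appended to row 1. P = [[3]].
Insert 2: 2 bumps 3 from row 1; 3 starts row 2. P = [[2], [3]].
Insert 1: 1 bumps 2 from row 1; 2 bumps 3 from row 2; 3 starts row 3. P = [[1], [2], [3]].
Insert 4: appended to row 1. P = [[1, 4], [2], [3]].

So P = [[1, 4], [2], [3]], Q = [[1, 4], [2], [3]].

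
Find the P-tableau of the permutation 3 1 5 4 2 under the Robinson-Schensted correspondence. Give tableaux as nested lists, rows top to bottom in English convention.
P = [[1, 2], [3, 4], [5]]

Insert 3: appended to row 1. P = [[3]].
Insert 1: 1 bumps 3 from row 1; 3 starts row 2. P = [[1], [3]].
Insert 5: appended to row 1. P = [[1, 5], [3]].
Insert 4: 4 bumps 5 from row 1; 5 appends to row 2. P = [[1, 4], [3, 5]].
Insert 2: 2 bumps 4 from row 1; 4 bumps 5 from row 2; 5 starts row 3. P = [[1, 2], [3, 4], [5]].

So P = [[1, 2], [3, 4], [5]].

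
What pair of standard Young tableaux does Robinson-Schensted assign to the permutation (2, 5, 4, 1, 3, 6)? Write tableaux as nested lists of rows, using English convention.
Insert each entry of the permutation into P by Schensted row insertion, recording in Q the position of each new cell.

Insert 2: appended to row 1. P = [[2]].
Insert 5: appended to row 1. P = [[2, 5]].
Insert 4: 4 bumps 5 from row 1; 5 starts row 2. P = [[2, 4], [5]].
Insert 1: 1 bumps 2 from row 1; 2 bumps 5 from row 2; 5 starts row 3. P = [[1, 4], [2], [5]].
Insert 3: 3 bumps 4 from row 1; 4 appends to row 2. P = [[1, 3], [2, 4], [5]].
Insert 6: appended to row 1. P = [[1, 3, 6], [2, 4], [5]].

So P = [[1, 3, 6], [2, 4], [5]], Q = [[1, 2, 6], [3, 5], [4]].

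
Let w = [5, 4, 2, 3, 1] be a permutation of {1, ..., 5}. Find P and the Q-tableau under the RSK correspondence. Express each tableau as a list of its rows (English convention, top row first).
P = [[1, 3], [2], [4], [5]], Q = [[1, 4], [2], [3], [5]]

Insert each entry of the permutation into P by Schensted row insertion, recording in Q the position of each new cell.

After inserting 5: P = [[5]].
After inserting 4: P = [[4], [5]].
After inserting 2: P = [[2], [4], [5]].
After inserting 3: P = [[2, 3], [4], [5]].
After inserting 1: P = [[1, 3], [2], [4], [5]].

So P = [[1, 3], [2], [4], [5]], Q = [[1, 4], [2], [3], [5]].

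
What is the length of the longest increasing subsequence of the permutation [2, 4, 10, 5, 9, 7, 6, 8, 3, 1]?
5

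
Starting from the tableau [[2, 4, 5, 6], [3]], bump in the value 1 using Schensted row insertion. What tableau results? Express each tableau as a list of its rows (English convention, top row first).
[[1, 4, 5, 6], [2], [3]]

In row 1, 1 replaces 2 (the leftmost entry greater than 1); 2 is bumped to row 2. In row 2, 2 replaces 3 (the leftmost entry greater than 2); 3 is bumped to row 3. 3 starts a new row 3. The new tableau is [[1, 4, 5, 6], [2], [3]].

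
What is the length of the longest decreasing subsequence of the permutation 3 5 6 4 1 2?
3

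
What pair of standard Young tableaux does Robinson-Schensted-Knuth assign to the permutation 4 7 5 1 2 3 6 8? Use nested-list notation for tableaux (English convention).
P = [[1, 2, 3, 6, 8], [4, 5], [7]], Q = [[1, 2, 6, 7, 8], [3, 5], [4]]

Insert each entry of the permutation into P by Schensted row insertion, recording in Q the position of each new cell.

Insert 4: appended to row 1. P = [[4]].
Insert 7: appended to row 1. P = [[4, 7]].
Insert 5: 5 bumps 7 from row 1; 7 starts row 2. P = [[4, 5], [7]].
Insert 1: 1 bumps 4 from row 1; 4 bumps 7 from row 2; 7 starts row 3. P = [[1, 5], [4], [7]].
Insert 2: 2 bumps 5 from row 1; 5 appends to row 2. P = [[1, 2], [4, 5], [7]].
Insert 3: appended to row 1. P = [[1, 2, 3], [4, 5], [7]].
Insert 6: appended to row 1. P = [[1, 2, 3, 6], [4, 5], [7]].
Insert 8: appended to row 1. P = [[1, 2, 3, 6, 8], [4, 5], [7]].

So P = [[1, 2, 3, 6, 8], [4, 5], [7]], Q = [[1, 2, 6, 7, 8], [3, 5], [4]].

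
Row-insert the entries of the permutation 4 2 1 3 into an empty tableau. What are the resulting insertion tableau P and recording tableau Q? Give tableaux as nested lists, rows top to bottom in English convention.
P = [[1, 3], [2], [4]], Q = [[1, 4], [2], [3]]

Insert each entry of the permutation into P by Schensted row insertion, recording in Q the position of each new cell.

Insert 4: appended to row 1. P = [[4]].
Insert 2: 2 bumps 4 from row 1; 4 starts row 2. P = [[2], [4]].
Insert 1: 1 bumps 2 from row 1; 2 bumps 4 from row 2; 4 starts row 3. P = [[1], [2], [4]].
Insert 3: appended to row 1. P = [[1, 3], [2], [4]].

So P = [[1, 3], [2], [4]], Q = [[1, 4], [2], [3]].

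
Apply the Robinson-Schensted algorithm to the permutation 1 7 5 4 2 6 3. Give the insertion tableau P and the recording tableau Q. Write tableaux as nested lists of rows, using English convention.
P = [[1, 2, 3], [4, 6], [5], [7]], Q = [[1, 2, 6], [3, 7], [4], [5]]

Insert each entry of the permutation into P by Schensted row insertion, recording in Q the position of each new cell.

Insert 1: appended to row 1. P = [[1]], Q = [[1]].
Insert 7: appended to row 1. P = [[1, 7]], Q = [[1, 2]].
Insert 5: 5 bumps 7 from row 1; 7 starts row 2. P = [[1, 5], [7]], Q = [[1, 2], [3]].
Insert 4: 4 bumps 5 from row 1; 5 bumps 7 from row 2; 7 starts row 3. P = [[1, 4], [5], [7]], Q = [[1, 2], [3], [4]].
Insert 2: 2 bumps 4 from row 1; 4 bumps 5 from row 2; 5 bumps 7 from row 3; 7 starts row 4. P = [[1, 2], [4], [5], [7]], Q = [[1, 2], [3], [4], [5]].
Insert 6: appended to row 1. P = [[1, 2, 6], [4], [5], [7]], Q = [[1, 2, 6], [3], [4], [5]].
Insert 3: 3 bumps 6 from row 1; 6 appends to row 2. P = [[1, 2, 3], [4, 6], [5], [7]], Q = [[1, 2, 6], [3, 7], [4], [5]].

So P = [[1, 2, 3], [4, 6], [5], [7]], Q = [[1, 2, 6], [3, 7], [4], [5]].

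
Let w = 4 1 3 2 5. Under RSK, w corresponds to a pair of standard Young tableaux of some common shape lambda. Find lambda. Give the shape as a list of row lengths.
[3, 1, 1]

Row-insert each entry into an empty tableau.

After inserting 4: P = [[4]].
After inserting 1: P = [[1], [4]].
After inserting 3: P = [[1, 3], [4]].
After inserting 2: P = [[1, 2], [3], [4]].
After inserting 5: P = [[1, 2, 5], [3], [4]].

The final insertion tableau P = [[1, 2, 5], [3], [4]] has shape [3, 1, 1].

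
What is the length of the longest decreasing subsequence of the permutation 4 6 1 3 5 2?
3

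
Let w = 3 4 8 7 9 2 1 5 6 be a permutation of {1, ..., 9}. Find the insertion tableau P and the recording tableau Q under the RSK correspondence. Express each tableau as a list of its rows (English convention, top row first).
Insert each entry of the permutation into P by Schensted row insertion, recording in Q the position of each new cell.

Insert 3: appended to row 1. P = [[3]], Q = [[1]].
Insert 4: appended to row 1. P = [[3, 4]], Q = [[1, 2]].
Insert 8: appended to row 1. P = [[3, 4, 8]], Q = [[1, 2, 3]].
Insert 7: 7 bumps 8 from row 1; 8 starts row 2. P = [[3, 4, 7], [8]], Q = [[1, 2, 3], [4]].
Insert 9: appended to row 1. P = [[3, 4, 7, 9], [8]], Q = [[1, 2, 3, 5], [4]].
Insert 2: 2 bumps 3 from row 1; 3 bumps 8 from row 2; 8 starts row 3. P = [[2, 4, 7, 9], [3], [8]], Q = [[1, 2, 3, 5], [4], [6]].
Insert 1: 1 bumps 2 from row 1; 2 bumps 3 from row 2; 3 bumps 8 from row 3; 8 starts row 4. P = [[1, 4, 7, 9], [2], [3], [8]], Q = [[1, 2, 3, 5], [4], [6], [7]].
Insert 5: 5 bumps 7 from row 1; 7 appends to row 2. P = [[1, 4, 5, 9], [2, 7], [3], [8]], Q = [[1, 2, 3, 5], [4, 8], [6], [7]].
Insert 6: 6 bumps 9 from row 1; 9 appends to row 2. P = [[1, 4, 5, 6], [2, 7, 9], [3], [8]], Q = [[1, 2, 3, 5], [4, 8, 9], [6], [7]].

So P = [[1, 4, 5, 6], [2, 7, 9], [3], [8]], Q = [[1, 2, 3, 5], [4, 8, 9], [6], [7]].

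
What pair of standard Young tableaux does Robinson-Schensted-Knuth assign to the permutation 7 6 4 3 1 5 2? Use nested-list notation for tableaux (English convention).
Insert each entry of the permutation into P by Schensted row insertion, recording in Q the position of each new cell.

After inserting 7: P = [[7]].
After inserting 6: P = [[6], [7]].
After inserting 4: P = [[4], [6], [7]].
After inserting 3: P = [[3], [4], [6], [7]].
After inserting 1: P = [[1], [3], [4], [6], [7]].
After inserting 5: P = [[1, 5], [3], [4], [6], [7]].
After inserting 2: P = [[1, 2], [3, 5], [4], [6], [7]].

So P = [[1, 2], [3, 5], [4], [6], [7]], Q = [[1, 6], [2, 7], [3], [4], [5]].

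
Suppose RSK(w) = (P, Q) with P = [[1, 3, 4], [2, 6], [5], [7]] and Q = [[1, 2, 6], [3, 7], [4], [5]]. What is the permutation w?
Reverse the RSK construction: for i from n down to 1, find the cell of Q containing i, remove the entry at that cell from P, and reverse-bump it up through P; the value ejected from row 1 is w(i).

Step i=7: Q has 7 at row 2, column 2; remove 6 from row 2 of P and reverse-bump: 6 enters row 1 and ejects 4. So w(7) = 4. P is now [[1, 3, 6], [2], [5], [7]].
Step i=6: Q has 6 at row 1, column 3; remove that cell from P, ejecting 6. So w(6) = 6. P is now [[1, 3], [2], [5], [7]].
Step i=5: Q has 5 at row 4, column 1; remove 7 from row 4 of P and reverse-bump: 7 enters row 3 and ejects 5; 5 enters row 2 and ejects 2; 2 enters row 1 and ejects 1. So w(5) = 1. P is now [[2, 3], [5], [7]].
Step i=4: Q has 4 at row 3, column 1; remove 7 from row 3 of P and reverse-bump: 7 enters row 2 and ejects 5; 5 enters row 1 and ejects 3. So w(4) = 3. P is now [[2, 5], [7]].
Step i=3: Q has 3 at row 2, column 1; remove 7 from row 2 of P and reverse-bump: 7 enters row 1 and ejects 5. So w(3) = 5. P is now [[2, 7]].
Step i=2: Q has 2 at row 1, column 2; remove that cell from P, ejecting 7. So w(2) = 7. P is now [[2]].
Step i=1: Q has 1 at row 1, column 1; remove that cell from P, ejecting 2. So w(1) = 2. P is now [].

So w = 2 7 5 3 1 6 4.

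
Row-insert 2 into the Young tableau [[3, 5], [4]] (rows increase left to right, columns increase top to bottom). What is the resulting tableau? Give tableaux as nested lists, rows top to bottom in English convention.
[[2, 5], [3], [4]]

In row 1, 2 replaces 3 (the leftmost entry greater than 2); 3 is bumped to row 2. In row 2, 3 replaces 4 (the leftmost entry greater than 3); 4 is bumped to row 3. 4 starts a new row 3. The new tableau is [[2, 5], [3], [4]].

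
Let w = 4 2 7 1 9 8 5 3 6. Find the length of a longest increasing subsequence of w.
3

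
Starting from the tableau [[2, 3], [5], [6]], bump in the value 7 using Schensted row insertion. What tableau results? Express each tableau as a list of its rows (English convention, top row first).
7 is larger than every entry of row 1, so it is appended to row 1. The new tableau is [[2, 3, 7], [5], [6]].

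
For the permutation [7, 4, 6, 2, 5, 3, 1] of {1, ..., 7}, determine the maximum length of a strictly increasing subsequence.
2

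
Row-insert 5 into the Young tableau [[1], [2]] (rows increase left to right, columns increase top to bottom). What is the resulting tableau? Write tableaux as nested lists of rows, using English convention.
[[1, 5], [2]]

5 is larger than every entry of row 1, so it is appended to row 1. The new tableau is [[1, 5], [2]].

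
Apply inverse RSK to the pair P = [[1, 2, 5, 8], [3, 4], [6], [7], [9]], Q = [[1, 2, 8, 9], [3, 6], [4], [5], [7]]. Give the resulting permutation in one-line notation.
3 9 7 6 1 4 2 5 8

Reverse RSK: for i = n, n-1, ..., 1, locate i in Q, remove the corresponding corner cell from P, and reverse-bump its entry up through P; the value ejected from row 1 is w(i).

So w = 3 9 7 6 1 4 2 5 8.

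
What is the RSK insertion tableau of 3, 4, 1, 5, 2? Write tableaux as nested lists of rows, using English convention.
P = [[1, 2, 5], [3, 4]]

After inserting 3: P = [[3]].
After inserting 4: P = [[3, 4]].
After inserting 1: P = [[1, 4], [3]].
After inserting 5: P = [[1, 4, 5], [3]].
After inserting 2: P = [[1, 2, 5], [3, 4]].

So P = [[1, 2, 5], [3, 4]].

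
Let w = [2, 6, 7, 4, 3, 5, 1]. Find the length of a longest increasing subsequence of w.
3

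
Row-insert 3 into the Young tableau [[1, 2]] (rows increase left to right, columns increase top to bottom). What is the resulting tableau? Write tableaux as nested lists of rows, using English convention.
3 is larger than every entry of row 1, so it is appended to row 1. The new tableau is [[1, 2, 3]].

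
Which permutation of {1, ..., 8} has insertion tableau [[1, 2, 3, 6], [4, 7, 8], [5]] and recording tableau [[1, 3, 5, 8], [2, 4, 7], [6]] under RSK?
Reverse RSK: for i = n, n-1, ..., 1, locate i in Q, remove the corresponding corner cell from P, and reverse-bump its entry up through P; the value ejected from row 1 is w(i).

So w = 5 1 7 4 8 2 3 6.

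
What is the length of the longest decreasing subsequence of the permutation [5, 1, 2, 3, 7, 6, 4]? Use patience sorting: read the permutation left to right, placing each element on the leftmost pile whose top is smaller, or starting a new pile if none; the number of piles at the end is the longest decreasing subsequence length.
3

5: new pile. tops = [5]
1: new pile. tops = [5, 1]
2: onto pile 2 (replacing 1). tops = [5, 2]
3: onto pile 2 (replacing 2). tops = [5, 3]
7: onto pile 1 (replacing 5). tops = [7, 3]
6: onto pile 2 (replacing 3). tops = [7, 6]
4: new pile. tops = [7, 6, 4]

3 piles, so the longest decreasing subsequence has length 3.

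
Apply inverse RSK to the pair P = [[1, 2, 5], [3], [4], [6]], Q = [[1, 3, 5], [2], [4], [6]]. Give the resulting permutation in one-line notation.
Reverse the RSK construction: for i from n down to 1, find the cell of Q containing i, remove the entry at that cell from P, and reverse-bump it up through P; the value ejected from row 1 is w(i).

Step i=6: Q has 6 at row 4, column 1; remove 6 from row 4 of P and reverse-bump: 6 enters row 3 and ejects 4; 4 enters row 2 and ejects 3; 3 enters row 1 and ejects 2. So w(6) = 2. P is now [[1, 3, 5], [4], [6]].
Step i=5: Q has 5 at row 1, column 3; remove that cell from P, ejecting 5. So w(5) = 5. P is now [[1, 3], [4], [6]].
Step i=4: Q has 4 at row 3, column 1; remove 6 from row 3 of P and reverse-bump: 6 enters row 2 and ejects 4; 4 enters row 1 and ejects 3. So w(4) = 3. P is now [[1, 4], [6]].
Step i=3: Q has 3 at row 1, column 2; remove that cell from P, ejecting 4. So w(3) = 4. P is now [[1], [6]].
Step i=2: Q has 2 at row 2, column 1; remove 6 from row 2 of P and reverse-bump: 6 enters row 1 and ejects 1. So w(2) = 1. P is now [[6]].
Step i=1: Q has 1 at row 1, column 1; remove that cell from P, ejecting 6. So w(1) = 6. P is now [].

So w = 6 1 4 3 5 2.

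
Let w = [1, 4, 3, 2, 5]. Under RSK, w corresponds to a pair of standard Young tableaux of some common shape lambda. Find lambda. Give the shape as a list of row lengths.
[3, 1, 1]

Row-insert each entry into an empty tableau.

After inserting 1: P = [[1]].
After inserting 4: P = [[1, 4]].
After inserting 3: P = [[1, 3], [4]].
After inserting 2: P = [[1, 2], [3], [4]].
After inserting 5: P = [[1, 2, 5], [3], [4]].

The final insertion tableau P = [[1, 2, 5], [3], [4]] has shape [3, 1, 1].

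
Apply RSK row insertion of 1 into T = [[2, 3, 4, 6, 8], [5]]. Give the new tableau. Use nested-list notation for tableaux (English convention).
In row 1, 1 replaces 2 (the leftmost entry greater than 1); 2 is bumped to row 2. In row 2, 2 replaces 5 (the leftmost entry greater than 2); 5 is bumped to row 3. 5 starts a new row 3. The new tableau is [[1, 3, 4, 6, 8], [2], [5]].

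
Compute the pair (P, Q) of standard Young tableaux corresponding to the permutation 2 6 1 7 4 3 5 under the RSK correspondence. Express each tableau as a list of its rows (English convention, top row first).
P = [[1, 3, 5], [2, 4, 7], [6]], Q = [[1, 2, 4], [3, 5, 7], [6]]

Insert each entry of the permutation into P by Schensted row insertion, recording in Q the position of each new cell.

Insert 2: appended to row 1. P = [[2]].
Insert 6: appended to row 1. P = [[2, 6]].
Insert 1: 1 bumps 2 from row 1; 2 starts row 2. P = [[1, 6], [2]].
Insert 7: appended to row 1. P = [[1, 6, 7], [2]].
Insert 4: 4 bumps 6 from row 1; 6 appends to row 2. P = [[1, 4, 7], [2, 6]].
Insert 3: 3 bumps 4 from row 1; 4 bumps 6 from row 2; 6 starts row 3. P = [[1, 3, 7], [2, 4], [6]].
Insert 5: 5 bumps 7 from row 1; 7 appends to row 2. P = [[1, 3, 5], [2, 4, 7], [6]].

So P = [[1, 3, 5], [2, 4, 7], [6]], Q = [[1, 2, 4], [3, 5, 7], [6]].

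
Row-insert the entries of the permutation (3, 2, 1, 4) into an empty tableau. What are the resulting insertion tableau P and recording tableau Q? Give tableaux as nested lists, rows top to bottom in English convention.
Insert each entry of the permutation into P by Schensted row insertion, recording in Q the position of each new cell.

Insert 3: appended to row 1. P = [[3]].
Insert 2: 2 bumps 3 from row 1; 3 starts row 2. P = [[2], [3]].
Insert 1: 1 bumps 2 from row 1; 2 bumps 3 from row 2; 3 starts row 3. P = [[1], [2], [3]].
Insert 4: appended to row 1. P = [[1, 4], [2], [3]].

So P = [[1, 4], [2], [3]], Q = [[1, 4], [2], [3]].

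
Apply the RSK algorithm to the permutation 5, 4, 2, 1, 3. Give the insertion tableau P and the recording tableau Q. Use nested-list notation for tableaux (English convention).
Insert each entry of the permutation into P by Schensted row insertion, recording in Q the position of each new cell.

Insert 5: appended to row 1. P = [[5]], Q = [[1]].
Insert 4: 4 bumps 5 from row 1; 5 starts row 2. P = [[4], [5]], Q = [[1], [2]].
Insert 2: 2 bumps 4 from row 1; 4 bumps 5 from row 2; 5 starts row 3. P = [[2], [4], [5]], Q = [[1], [2], [3]].
Insert 1: 1 bumps 2 from row 1; 2 bumps 4 from row 2; 4 bumps 5 from row 3; 5 starts row 4. P = [[1], [2], [4], [5]], Q = [[1], [2], [3], [4]].
Insert 3: appended to row 1. P = [[1, 3], [2], [4], [5]], Q = [[1, 5], [2], [3], [4]].

So P = [[1, 3], [2], [4], [5]], Q = [[1, 5], [2], [3], [4]].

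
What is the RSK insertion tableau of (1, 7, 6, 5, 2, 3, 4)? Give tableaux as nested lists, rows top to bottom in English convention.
P = [[1, 2, 3, 4], [5], [6], [7]]

Insert 1: appended to row 1. P = [[1]].
Insert 7: appended to row 1. P = [[1, 7]].
Insert 6: 6 bumps 7 from row 1; 7 starts row 2. P = [[1, 6], [7]].
Insert 5: 5 bumps 6 from row 1; 6 bumps 7 from row 2; 7 starts row 3. P = [[1, 5], [6], [7]].
Insert 2: 2 bumps 5 from row 1; 5 bumps 6 from row 2; 6 bumps 7 from row 3; 7 starts row 4. P = [[1, 2], [5], [6], [7]].
Insert 3: appended to row 1. P = [[1, 2, 3], [5], [6], [7]].
Insert 4: appended to row 1. P = [[1, 2, 3, 4], [5], [6], [7]].

So P = [[1, 2, 3, 4], [5], [6], [7]].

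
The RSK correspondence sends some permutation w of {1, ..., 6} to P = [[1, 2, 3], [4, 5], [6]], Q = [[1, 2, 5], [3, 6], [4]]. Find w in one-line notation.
1 6 4 2 5 3

Reverse the RSK construction: for i from n down to 1, find the cell of Q containing i, remove the entry at that cell from P, and reverse-bump it up through P; the value ejected from row 1 is w(i).

Step i=6: Q has 6 at row 2, column 2; remove 5 from row 2 of P and reverse-bump: 5 enters row 1 and ejects 3. So w(6) = 3. P is now [[1, 2, 5], [4], [6]].
Step i=5: Q has 5 at row 1, column 3; remove that cell from P, ejecting 5. So w(5) = 5. P is now [[1, 2], [4], [6]].
Step i=4: Q has 4 at row 3, column 1; remove 6 from row 3 of P and reverse-bump: 6 enters row 2 and ejects 4; 4 enters row 1 and ejects 2. So w(4) = 2. P is now [[1, 4], [6]].
Step i=3: Q has 3 at row 2, column 1; remove 6 from row 2 of P and reverse-bump: 6 enters row 1 and ejects 4. So w(3) = 4. P is now [[1, 6]].
Step i=2: Q has 2 at row 1, column 2; remove that cell from P, ejecting 6. So w(2) = 6. P is now [[1]].
Step i=1: Q has 1 at row 1, column 1; remove that cell from P, ejecting 1. So w(1) = 1. P is now [].

So w = 1 6 4 2 5 3.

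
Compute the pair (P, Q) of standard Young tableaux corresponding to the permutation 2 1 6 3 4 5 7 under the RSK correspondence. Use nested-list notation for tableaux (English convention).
P = [[1, 3, 4, 5, 7], [2, 6]], Q = [[1, 3, 5, 6, 7], [2, 4]]

Insert each entry of the permutation into P by Schensted row insertion, recording in Q the position of each new cell.

Insert 2: appended to row 1. P = [[2]].
Insert 1: 1 bumps 2 from row 1; 2 starts row 2. P = [[1], [2]].
Insert 6: appended to row 1. P = [[1, 6], [2]].
Insert 3: 3 bumps 6 from row 1; 6 appends to row 2. P = [[1, 3], [2, 6]].
Insert 4: appended to row 1. P = [[1, 3, 4], [2, 6]].
Insert 5: appended to row 1. P = [[1, 3, 4, 5], [2, 6]].
Insert 7: appended to row 1. P = [[1, 3, 4, 5, 7], [2, 6]].

So P = [[1, 3, 4, 5, 7], [2, 6]], Q = [[1, 3, 5, 6, 7], [2, 4]].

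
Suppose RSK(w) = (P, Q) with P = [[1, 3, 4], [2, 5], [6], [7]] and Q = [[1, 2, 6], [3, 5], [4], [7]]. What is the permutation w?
Reverse the RSK construction: for i from n down to 1, find the cell of Q containing i, remove the entry at that cell from P, and reverse-bump it up through P; the value ejected from row 1 is w(i).

Step i=7: Q has 7 at row 4, column 1; remove 7 from row 4 of P and reverse-bump: 7 enters row 3 and ejects 6; 6 enters row 2 and ejects 5; 5 enters row 1 and ejects 4. So w(7) = 4. P is now [[1, 3, 5], [2, 6], [7]].
Step i=6: Q has 6 at row 1, column 3; remove that cell from P, ejecting 5. So w(6) = 5. P is now [[1, 3], [2, 6], [7]].
Step i=5: Q has 5 at row 2, column 2; remove 6 from row 2 of P and reverse-bump: 6 enters row 1 and ejects 3. So w(5) = 3. P is now [[1, 6], [2], [7]].
Step i=4: Q has 4 at row 3, column 1; remove 7 from row 3 of P and reverse-bump: 7 enters row 2 and ejects 2; 2 enters row 1 and ejects 1. So w(4) = 1. P is now [[2, 6], [7]].
Step i=3: Q has 3 at row 2, column 1; remove 7 from row 2 of P and reverse-bump: 7 enters row 1 and ejects 6. So w(3) = 6. P is now [[2, 7]].
Step i=2: Q has 2 at row 1, column 2; remove that cell from P, ejecting 7. So w(2) = 7. P is now [[2]].
Step i=1: Q has 1 at row 1, column 1; remove that cell from P, ejecting 2. So w(1) = 2. P is now [].

So w = 2 7 6 1 3 5 4.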